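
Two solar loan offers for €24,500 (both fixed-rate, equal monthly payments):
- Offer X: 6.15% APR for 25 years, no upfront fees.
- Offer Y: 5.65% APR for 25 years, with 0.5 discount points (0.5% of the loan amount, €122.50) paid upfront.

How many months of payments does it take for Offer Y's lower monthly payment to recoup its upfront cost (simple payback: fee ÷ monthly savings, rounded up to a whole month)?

Offer X: at 6.15% the monthly rate is 0.0051250, so the payment is 24,500 × 0.0051250 / (1 − 1.0051250^−300) = €160.11.
Offer Y: monthly rate = 5.65%/12 = 0.0047083; payment = 24,500 × 0.0047083 / (1 − (1+0.0047083)^−300) = €152.65.
Monthly savings = €160.11 − €152.65 = €7.46.
Break-even = €122.50 / €7.46 = 16.42 → 17 months.

17 months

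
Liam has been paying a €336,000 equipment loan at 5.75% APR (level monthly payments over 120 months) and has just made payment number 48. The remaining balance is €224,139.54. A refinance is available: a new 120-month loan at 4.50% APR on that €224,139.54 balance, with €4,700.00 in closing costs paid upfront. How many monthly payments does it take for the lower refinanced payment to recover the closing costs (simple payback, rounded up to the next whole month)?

4 months

Current payment = 336,000 × 5.75%/12 / (1 − (1+0.0047917)^−120) = €3,688.25.
Refinanced payment = 224,139.54 × 0.0037500 / (1 − (1+0.0037500)^−120) = €2,322.95.
Monthly savings = €3,688.25 − €2,322.95 = €1,365.30.
Break-even = €4,700.00 / €1,365.30 = 3.44 → 4 months.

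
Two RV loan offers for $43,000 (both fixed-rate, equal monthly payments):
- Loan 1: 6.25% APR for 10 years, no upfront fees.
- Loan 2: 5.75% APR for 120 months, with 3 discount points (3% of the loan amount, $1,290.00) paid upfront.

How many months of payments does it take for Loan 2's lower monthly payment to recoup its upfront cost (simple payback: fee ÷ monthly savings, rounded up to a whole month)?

120 months

Loan 1: monthly rate = 6.25%/12 = 0.0052083; payment = 43,000 × 0.0052083 / (1 − (1+0.0052083)^−120) = $482.80.
Loan 2: at 5.75% the monthly rate is 0.0047917, so the payment is 43,000 × 0.0047917 / (1 − 1.0047917^−120) = $472.01.
Monthly savings = $482.80 − $472.01 = $10.79.
Break-even = $1,290.00 / $10.79 = 119.56 → 120 months.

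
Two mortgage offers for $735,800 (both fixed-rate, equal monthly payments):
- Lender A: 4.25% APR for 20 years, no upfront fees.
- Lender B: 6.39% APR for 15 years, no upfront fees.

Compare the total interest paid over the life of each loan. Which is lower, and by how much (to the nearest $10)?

Lender A by $52,220

Lender A: at 4.25% the monthly rate is 0.0035417, so the payment is 735,800 × 0.0035417 / (1 − 1.0035417^−240) = $4,556.33.
Total interest on Lender A = 240 × $4,556.33 − $735,800 = $357,719.20.
Lender B: at 6.39% the monthly rate is 0.0053250, so the payment is 735,800 × 0.0053250 / (1 − 1.0053250^−180) = $6,365.20.
Total interest on Lender B = 180 × $6,365.20 − $735,800 = $409,936.00.
Lender A is lower by $52,216.80.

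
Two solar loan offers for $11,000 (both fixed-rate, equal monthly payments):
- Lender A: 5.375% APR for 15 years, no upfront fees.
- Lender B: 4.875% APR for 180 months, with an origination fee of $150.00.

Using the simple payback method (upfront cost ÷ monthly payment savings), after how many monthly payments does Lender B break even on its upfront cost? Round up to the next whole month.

53 months

Lender A: monthly rate = 5.375%/12 = 0.0044792; payment = 11,000 × 0.0044792 / (1 − (1+0.0044792)^−180) = $89.15.
Lender B: at 4.875% the monthly rate is 0.0040625, so the payment is 11,000 × 0.0040625 / (1 − 1.0040625^−180) = $86.27.
Monthly savings = $89.15 − $86.27 = $2.88.
Break-even = $150.00 / $2.88 = 52.08 → 53 months.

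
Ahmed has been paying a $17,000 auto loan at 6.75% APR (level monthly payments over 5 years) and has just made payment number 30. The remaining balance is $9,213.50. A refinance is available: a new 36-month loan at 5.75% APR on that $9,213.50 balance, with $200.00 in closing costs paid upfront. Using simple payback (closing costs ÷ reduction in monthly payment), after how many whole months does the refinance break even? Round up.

Current payment = 17,000 × 6.75%/12 / (1 − (1+0.0056250)^−60) = $334.62.
Refinanced payment = 9,213.50 × 0.0047917 / (1 − (1+0.0047917)^−36) = $279.25.
Monthly savings = $334.62 − $279.25 = $55.37.
Break-even = $200.00 / $55.37 = 3.61 → 4 months.

4 months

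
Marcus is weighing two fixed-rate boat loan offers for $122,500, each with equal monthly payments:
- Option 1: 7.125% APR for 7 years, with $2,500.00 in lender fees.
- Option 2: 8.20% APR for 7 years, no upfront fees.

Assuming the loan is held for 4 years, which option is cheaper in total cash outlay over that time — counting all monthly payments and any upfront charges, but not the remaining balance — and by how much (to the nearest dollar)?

Option 1 by $629

Option 1: at 7.125% the monthly rate is 0.0059375, so the payment is 122,500 × 0.0059375 / (1 − 1.0059375^−84) = $1,856.35.
Option 2: at 8.20% the monthly rate is 0.0068333, so the payment is 122,500 × 0.0068333 / (1 − 1.0068333^−84) = $1,921.54.
Over 48 months: Option 1 costs 48 × $1,856.35 + $2,500.00 = $91,604.80; Option 2 costs 48 × $1,921.54 = $92,233.92.
Option 1 is cheaper by $92,233.92 − $91,604.80 = $629.12.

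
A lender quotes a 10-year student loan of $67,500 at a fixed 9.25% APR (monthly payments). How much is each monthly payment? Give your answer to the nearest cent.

$864.22

At 9.25% the monthly rate is 0.0077083, so the payment is 67,500 × 0.0077083 / (1 − 1.0077083^−120) = $864.22.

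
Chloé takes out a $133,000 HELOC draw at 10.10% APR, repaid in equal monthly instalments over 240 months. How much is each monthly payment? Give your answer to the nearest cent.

$1,292.30

Monthly rate = 10.1%/12 = 0.0084167; payment = 133,000 × 0.0084167 / (1 − (1+0.0084167)^−240) = $1,292.30.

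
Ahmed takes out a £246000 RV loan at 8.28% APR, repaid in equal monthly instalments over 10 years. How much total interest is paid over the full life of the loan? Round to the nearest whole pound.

At 8.28% the monthly rate is 0.0069000, so the payment is 246,000 × 0.0069000 / (1 − 1.0069000^−120) = £3,021.18.
Total paid = 120 × £3,021.18 = £362,541.60; interest = £362,541.60 − £246,000 = £116,541.60.

£116,542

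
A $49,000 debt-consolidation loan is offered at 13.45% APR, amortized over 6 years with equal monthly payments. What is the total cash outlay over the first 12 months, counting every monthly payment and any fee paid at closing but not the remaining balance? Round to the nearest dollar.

Monthly rate = 13.45%/12 = 0.0112083; payment = 49,000 × 0.0112083 / (1 − (1+0.0112083)^−72) = $995.31.
Total outlay = 12 × $995.31 = $11,943.72.

$11,944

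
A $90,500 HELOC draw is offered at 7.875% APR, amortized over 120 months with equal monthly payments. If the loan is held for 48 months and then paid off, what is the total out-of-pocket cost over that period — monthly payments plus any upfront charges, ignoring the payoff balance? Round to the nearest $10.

At 7.875% the monthly rate is 0.0065625, so the payment is 90,500 × 0.0065625 / (1 − 1.0065625^−120) = $1,092.05.
Total outlay = 48 × $1,092.05 = $52,418.40.

$52,420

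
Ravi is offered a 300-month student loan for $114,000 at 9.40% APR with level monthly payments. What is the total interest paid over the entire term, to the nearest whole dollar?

At 9.40% the monthly rate is 0.0078333, so the payment is 114,000 × 0.0078333 / (1 − 1.0078333^−300) = $988.10.
Total paid = 300 × $988.10 = $296,430.00; interest = $296,430.00 − $114,000 = $182,430.00.

$182,430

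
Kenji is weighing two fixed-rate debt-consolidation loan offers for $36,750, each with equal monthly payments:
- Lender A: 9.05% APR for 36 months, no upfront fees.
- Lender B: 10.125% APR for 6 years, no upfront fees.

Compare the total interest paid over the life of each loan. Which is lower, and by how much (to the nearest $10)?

Lender A: monthly rate = 9.05%/12 = 0.0075417; payment = 36,750 × 0.0075417 / (1 − (1+0.0075417)^−36) = $1,169.50.
Total interest on Lender A = 36 × $1,169.50 − $36,750 = $5,352.00.
Lender B: at 10.125% the monthly rate is 0.0084375, so the payment is 36,750 × 0.0084375 / (1 − 1.0084375^−72) = $683.14.
Total interest on Lender B = 72 × $683.14 − $36,750 = $12,436.08.
Lender A is lower by $7,084.08.

Lender A by $7,080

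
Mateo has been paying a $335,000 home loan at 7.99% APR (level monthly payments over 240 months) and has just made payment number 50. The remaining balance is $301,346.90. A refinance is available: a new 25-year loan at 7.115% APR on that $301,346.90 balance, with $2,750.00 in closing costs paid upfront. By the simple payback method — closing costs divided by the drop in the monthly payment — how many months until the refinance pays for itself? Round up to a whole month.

5 months

Current payment = 335,000 × 7.99%/12 / (1 − (1+0.0066583)^−240) = $2,799.99.
Refinanced payment = 301,346.90 × 0.0059292 / (1 − (1+0.0059292)^−300) = $2,152.02.
Monthly savings = $2,799.99 − $2,152.02 = $647.97.
Break-even = $2,750.00 / $647.97 = 4.24 → 5 months.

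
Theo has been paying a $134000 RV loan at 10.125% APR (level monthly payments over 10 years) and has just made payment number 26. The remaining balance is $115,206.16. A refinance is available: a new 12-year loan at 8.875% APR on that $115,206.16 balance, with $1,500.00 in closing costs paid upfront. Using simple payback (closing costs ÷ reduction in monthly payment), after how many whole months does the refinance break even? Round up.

4 months

Current payment = 134,000 × 10.125%/12 / (1 − (1+0.0084375)^−120) = $1,780.11.
Refinanced payment = 115,206.16 × 0.0073958 / (1 − (1+0.0073958)^−144) = $1,302.98.
Monthly savings = $1,780.11 − $1,302.98 = $477.13.
Break-even = $1,500.00 / $477.13 = 3.14 → 4 months.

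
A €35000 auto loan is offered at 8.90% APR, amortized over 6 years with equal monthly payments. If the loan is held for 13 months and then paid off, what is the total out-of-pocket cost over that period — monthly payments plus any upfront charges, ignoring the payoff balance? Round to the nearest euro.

At 8.90% the monthly rate is 0.0074167, so the payment is 35,000 × 0.0074167 / (1 − 1.0074167^−72) = €629.16.
Total outlay = 13 × €629.16 = €8,179.08.

€8,179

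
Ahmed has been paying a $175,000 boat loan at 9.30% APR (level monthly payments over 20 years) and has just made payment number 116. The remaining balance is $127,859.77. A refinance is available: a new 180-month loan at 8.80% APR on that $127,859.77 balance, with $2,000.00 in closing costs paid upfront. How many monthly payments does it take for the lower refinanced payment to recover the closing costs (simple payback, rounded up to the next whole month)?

7 months

Current payment = 175,000 × 9.3%/12 / (1 − (1+0.0077500)^−240) = $1,608.44.
Refinanced payment = 127,859.77 × 0.0073333 / (1 − (1+0.0073333)^−180) = $1,281.67.
Monthly savings = $1,608.44 − $1,281.67 = $326.77.
Break-even = $2,000.00 / $326.77 = 6.12 → 7 months.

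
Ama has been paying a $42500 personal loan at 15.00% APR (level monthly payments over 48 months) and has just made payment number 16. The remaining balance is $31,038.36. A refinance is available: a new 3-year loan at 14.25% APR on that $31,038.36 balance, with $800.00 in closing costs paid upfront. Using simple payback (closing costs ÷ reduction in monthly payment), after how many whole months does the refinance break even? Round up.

Current payment = 42,500 × 15%/12 / (1 − (1+0.0125000)^−48) = $1,182.81.
Refinanced payment = 31,038.36 × 0.0118750 / (1 − (1+0.0118750)^−36) = $1,064.59.
Monthly savings = $1,182.81 − $1,064.59 = $118.22.
Break-even = $800.00 / $118.22 = 6.77 → 7 months.

7 months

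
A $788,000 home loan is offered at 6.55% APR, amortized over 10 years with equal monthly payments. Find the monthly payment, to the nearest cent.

$8,967.64

Monthly rate = 6.55%/12 = 0.0054583; payment = 788,000 × 0.0054583 / (1 − (1+0.0054583)^−120) = $8,967.64.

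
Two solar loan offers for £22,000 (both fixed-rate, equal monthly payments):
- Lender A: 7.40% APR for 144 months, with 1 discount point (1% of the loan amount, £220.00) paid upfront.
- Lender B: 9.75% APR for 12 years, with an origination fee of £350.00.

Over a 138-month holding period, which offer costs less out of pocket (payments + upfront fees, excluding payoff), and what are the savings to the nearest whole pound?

Lender A by £4,103

Lender A: monthly rate = 7.4%/12 = 0.0061667; payment = 22,000 × 0.0061667 / (1 − (1+0.0061667)^−144) = £230.96.
Lender B: monthly rate = 9.75%/12 = 0.0081250; payment = 22,000 × 0.0081250 / (1 − (1+0.0081250)^−144) = £259.75.
Over 138 months: Lender A costs 138 × £230.96 + £220.00 = £32,092.48; Lender B costs 138 × £259.75 + £350.00 = £36,195.50.
Lender A is cheaper by £36,195.50 − £32,092.48 = £4,103.02.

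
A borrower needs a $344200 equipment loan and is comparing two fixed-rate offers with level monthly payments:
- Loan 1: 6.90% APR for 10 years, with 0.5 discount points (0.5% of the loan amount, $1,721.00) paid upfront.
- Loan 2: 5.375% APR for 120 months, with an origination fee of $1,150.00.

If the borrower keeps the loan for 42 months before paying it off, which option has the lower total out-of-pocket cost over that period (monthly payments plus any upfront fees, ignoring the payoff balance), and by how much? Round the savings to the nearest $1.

Loan 2 by $11,682

Loan 1: at 6.90% the monthly rate is 0.0057500, so the payment is 344,200 × 0.0057500 / (1 − 1.0057500^−120) = $3,978.74.
Loan 2: at 5.375% the monthly rate is 0.0044792, so the payment is 344,200 × 0.0044792 / (1 − 1.0044792^−120) = $3,714.19.
Over 42 months: Loan 1 costs 42 × $3,978.74 + $1,721.00 = $168,828.08; Loan 2 costs 42 × $3,714.19 + $1,150.00 = $157,145.98.
Loan 2 is cheaper by $168,828.08 − $157,145.98 = $11,682.10.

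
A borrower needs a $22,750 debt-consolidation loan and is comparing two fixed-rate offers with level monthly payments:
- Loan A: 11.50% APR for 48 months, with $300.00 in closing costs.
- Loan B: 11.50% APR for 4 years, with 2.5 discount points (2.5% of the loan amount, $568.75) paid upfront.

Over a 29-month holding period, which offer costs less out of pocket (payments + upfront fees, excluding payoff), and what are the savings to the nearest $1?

Loan A by $269

Loan A: monthly rate = 11.5%/12 = 0.0095833; payment = 22,750 × 0.0095833 / (1 − (1+0.0095833)^−48) = $593.52.
Loan B: monthly rate = 11.5%/12 = 0.0095833; payment = 22,750 × 0.0095833 / (1 − (1+0.0095833)^−48) = $593.52.
Over 29 months: Loan A costs 29 × $593.52 + $300.00 = $17,512.08; Loan B costs 29 × $593.52 + $568.75 = $17,780.83.
Loan A is cheaper by $17,780.83 − $17,512.08 = $268.75.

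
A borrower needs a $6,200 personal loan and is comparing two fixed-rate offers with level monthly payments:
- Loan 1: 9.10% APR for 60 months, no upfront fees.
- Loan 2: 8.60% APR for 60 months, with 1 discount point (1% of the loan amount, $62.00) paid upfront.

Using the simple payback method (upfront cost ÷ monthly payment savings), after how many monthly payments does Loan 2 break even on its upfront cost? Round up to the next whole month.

42 months

Loan 1: monthly rate = 9.1%/12 = 0.0075833; payment = 6,200 × 0.0075833 / (1 − (1+0.0075833)^−60) = $129.00.
Loan 2: at 8.60% the monthly rate is 0.0071667, so the payment is 6,200 × 0.0071667 / (1 − 1.0071667^−60) = $127.50.
Monthly savings = $129.00 − $127.50 = $1.50.
Break-even = $62.00 / $1.50 = 41.33 → 42 months.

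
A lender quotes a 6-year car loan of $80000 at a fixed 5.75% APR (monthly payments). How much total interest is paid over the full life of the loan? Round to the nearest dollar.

Monthly rate = 5.75%/12 = 0.0047917; payment = 80,000 × 0.0047917 / (1 − (1+0.0047917)^−72) = $1,316.41.
Total paid = 72 × $1,316.41 = $94,781.52; interest = $94,781.52 − $80,000 = $14,781.52.

$14,782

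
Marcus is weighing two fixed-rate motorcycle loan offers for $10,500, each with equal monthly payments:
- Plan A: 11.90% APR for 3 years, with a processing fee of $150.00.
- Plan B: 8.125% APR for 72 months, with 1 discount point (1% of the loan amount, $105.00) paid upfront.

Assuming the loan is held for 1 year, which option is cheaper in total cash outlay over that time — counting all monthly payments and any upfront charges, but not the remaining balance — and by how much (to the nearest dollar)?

Plan A: monthly rate = 11.9%/12 = 0.0099167; payment = 10,500 × 0.0099167 / (1 − (1+0.0099167)^−36) = $348.25.
Plan B: at 8.125% the monthly rate is 0.0067708, so the payment is 10,500 × 0.0067708 / (1 − 1.0067708^−72) = $184.74.
Over 12 months: Plan A costs 12 × $348.25 + $150.00 = $4,329.00; Plan B costs 12 × $184.74 + $105.00 = $2,321.88.
Plan B is cheaper by $4,329.00 − $2,321.88 = $2,007.12.

Plan B by $2,007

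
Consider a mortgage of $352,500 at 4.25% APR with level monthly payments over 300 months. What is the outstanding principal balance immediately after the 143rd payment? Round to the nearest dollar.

$229,674

With monthly rate i = 4.25%/12 = 0.0035417, the balance after k of n payments is P · [(1+i)^n − (1+i)^k] / [(1+i)^n − 1].
(1+0.0035417)^300 = 2.88816953 and (1+0.0035417)^143 = 1.65791965, so the balance is 352,500 × (2.88816953 − 1.65791965) / (2.88816953 − 1) = $229,673.81.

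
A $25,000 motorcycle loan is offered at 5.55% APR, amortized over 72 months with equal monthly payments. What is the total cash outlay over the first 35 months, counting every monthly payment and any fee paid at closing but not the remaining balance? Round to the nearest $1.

$14,316

Monthly rate = 5.55%/12 = 0.0046250; payment = 25,000 × 0.0046250 / (1 − (1+0.0046250)^−72) = $409.03.
Total outlay = 35 × $409.03 = $14,316.05.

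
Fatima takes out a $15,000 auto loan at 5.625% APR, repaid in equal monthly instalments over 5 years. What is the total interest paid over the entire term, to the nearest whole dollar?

$2,243

Monthly rate = 5.625%/12 = 0.0046875; payment = 15,000 × 0.0046875 / (1 − (1+0.0046875)^−60) = $287.38.
Total paid = 60 × $287.38 = $17,242.80; interest = $17,242.80 − $15,000 = $2,242.80.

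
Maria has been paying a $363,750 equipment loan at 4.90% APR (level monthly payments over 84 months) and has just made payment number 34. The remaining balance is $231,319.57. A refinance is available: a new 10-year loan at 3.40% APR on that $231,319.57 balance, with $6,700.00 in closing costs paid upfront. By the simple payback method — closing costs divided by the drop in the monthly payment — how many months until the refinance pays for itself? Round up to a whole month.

Current payment = 363,750 × 4.9%/12 / (1 − (1+0.0040833)^−84) = $5,124.13.
Refinanced payment = 231,319.57 × 0.0028333 / (1 − (1+0.0028333)^−120) = $2,276.60.
Monthly savings = $5,124.13 − $2,276.60 = $2,847.53.
Break-even = $6,700.00 / $2,847.53 = 2.35 → 3 months.

3 months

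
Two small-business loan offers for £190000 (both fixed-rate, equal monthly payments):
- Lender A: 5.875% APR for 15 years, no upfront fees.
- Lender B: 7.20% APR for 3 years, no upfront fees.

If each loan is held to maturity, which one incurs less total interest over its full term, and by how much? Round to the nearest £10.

Lender B by £74,470

Lender A: at 5.875% the monthly rate is 0.0048958, so the payment is 190,000 × 0.0048958 / (1 − 1.0048958^−180) = £1,590.53.
Total interest on Lender A = 180 × £1,590.53 − £190,000 = £96,295.40.
Lender B: at 7.20% the monthly rate is 0.0060000, so the payment is 190,000 × 0.0060000 / (1 − 1.0060000^−36) = £5,884.04.
Total interest on Lender B = 36 × £5,884.04 − £190,000 = £21,825.44.
Lender B is lower by £74,469.96.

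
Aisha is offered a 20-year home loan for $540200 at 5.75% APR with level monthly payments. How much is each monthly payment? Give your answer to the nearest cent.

$3,792.66

At 5.75% the monthly rate is 0.0047917, so the payment is 540,200 × 0.0047917 / (1 − 1.0047917^−240) = $3,792.66.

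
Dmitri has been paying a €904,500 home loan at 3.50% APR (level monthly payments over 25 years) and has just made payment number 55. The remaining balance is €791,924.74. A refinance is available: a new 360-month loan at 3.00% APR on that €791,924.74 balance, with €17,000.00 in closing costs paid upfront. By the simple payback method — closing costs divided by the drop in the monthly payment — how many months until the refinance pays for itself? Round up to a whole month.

15 months

Current payment = 904,500 × 3.5%/12 / (1 − (1+0.0029167)^−300) = €4,528.14.
Refinanced payment = 791,924.74 × 0.0025000 / (1 − (1+0.0025000)^−360) = €3,338.79.
Monthly savings = €4,528.14 − €3,338.79 = €1,189.35.
Break-even = €17,000.00 / €1,189.35 = 14.29 → 15 months.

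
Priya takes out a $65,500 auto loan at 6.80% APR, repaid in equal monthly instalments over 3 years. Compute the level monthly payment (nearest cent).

At 6.80% the monthly rate is 0.0056667, so the payment is 65,500 × 0.0056667 / (1 − 1.0056667^−36) = $2,016.47.

$2,016.47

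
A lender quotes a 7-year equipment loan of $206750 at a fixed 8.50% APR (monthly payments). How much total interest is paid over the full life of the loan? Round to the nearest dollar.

$68,282

At 8.50% the monthly rate is 0.0070833, so the payment is 206,750 × 0.0070833 / (1 − 1.0070833^−84) = $3,274.19.
Total paid = 84 × $3,274.19 = $275,031.96; interest = $275,031.96 − $206,750 = $68,281.96.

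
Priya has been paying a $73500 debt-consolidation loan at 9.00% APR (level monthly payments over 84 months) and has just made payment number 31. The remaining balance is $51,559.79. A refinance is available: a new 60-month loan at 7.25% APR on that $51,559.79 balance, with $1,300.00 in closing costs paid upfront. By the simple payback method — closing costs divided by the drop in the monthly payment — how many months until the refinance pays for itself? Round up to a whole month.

9 months

Current payment = 73,500 × 9%/12 / (1 − (1+0.0075000)^−84) = $1,182.55.
Refinanced payment = 51,559.79 × 0.0060417 / (1 − (1+0.0060417)^−60) = $1,027.04.
Monthly savings = $1,182.55 − $1,027.04 = $155.51.
Break-even = $1,300.00 / $155.51 = 8.36 → 9 months.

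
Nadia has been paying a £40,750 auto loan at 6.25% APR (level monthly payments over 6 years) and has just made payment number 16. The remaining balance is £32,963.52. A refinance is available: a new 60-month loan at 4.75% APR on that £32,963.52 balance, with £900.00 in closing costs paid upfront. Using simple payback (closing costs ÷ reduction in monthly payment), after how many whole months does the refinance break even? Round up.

15 months

Current payment = 40,750 × 6.25%/12 / (1 − (1+0.0052083)^−72) = £680.16.
Refinanced payment = 32,963.52 × 0.0039583 / (1 − (1+0.0039583)^−60) = £618.29.
Monthly savings = £680.16 − £618.29 = £61.87.
Break-even = £900.00 / £61.87 = 14.55 → 15 months.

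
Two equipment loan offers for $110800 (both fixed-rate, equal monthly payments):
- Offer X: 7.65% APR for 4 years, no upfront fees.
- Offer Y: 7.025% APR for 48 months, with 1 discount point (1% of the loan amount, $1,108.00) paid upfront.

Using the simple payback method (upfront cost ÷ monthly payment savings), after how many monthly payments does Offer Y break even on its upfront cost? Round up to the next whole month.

35 months

Offer X: monthly rate = 7.65%/12 = 0.0063750; payment = 110,800 × 0.0063750 / (1 − (1+0.0063750)^−48) = $2,686.79.
Offer Y: monthly rate = 7.025%/12 = 0.0058542; payment = 110,800 × 0.0058542 / (1 − (1+0.0058542)^−48) = $2,654.53.
Monthly savings = $2,686.79 − $2,654.53 = $32.26.
Break-even = $1,108.00 / $32.26 = 34.35 → 35 months.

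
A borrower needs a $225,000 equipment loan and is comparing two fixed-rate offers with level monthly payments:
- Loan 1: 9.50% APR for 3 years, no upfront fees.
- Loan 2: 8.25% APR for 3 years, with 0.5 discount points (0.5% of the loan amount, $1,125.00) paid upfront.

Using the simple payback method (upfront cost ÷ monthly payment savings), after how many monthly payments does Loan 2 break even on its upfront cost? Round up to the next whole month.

9 months

Loan 1: at 9.50% the monthly rate is 0.0079167, so the payment is 225,000 × 0.0079167 / (1 − 1.0079167^−36) = $7,207.41.
Loan 2: monthly rate = 8.25%/12 = 0.0068750; payment = 225,000 × 0.0068750 / (1 − (1+0.0068750)^−36) = $7,076.66.
Monthly savings = $7,207.41 − $7,076.66 = $130.75.
Break-even = $1,125.00 / $130.75 = 8.60 → 9 months.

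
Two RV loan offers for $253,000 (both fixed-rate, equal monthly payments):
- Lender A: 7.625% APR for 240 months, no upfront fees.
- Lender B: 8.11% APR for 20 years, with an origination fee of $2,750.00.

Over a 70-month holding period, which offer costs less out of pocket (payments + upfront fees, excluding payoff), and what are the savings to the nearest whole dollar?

Lender A: monthly rate = 7.625%/12 = 0.0063542; payment = 253,000 × 0.0063542 / (1 − (1+0.0063542)^−240) = $2,057.53.
Lender B: at 8.11% the monthly rate is 0.0067583, so the payment is 253,000 × 0.0067583 / (1 − 1.0067583^−240) = $2,133.55.
Over 70 months: Lender A costs 70 × $2,057.53 = $144,027.10; Lender B costs 70 × $2,133.55 + $2,750.00 = $152,098.50.
Lender A is cheaper by $152,098.50 − $144,027.10 = $8,071.40.

Lender A by $8,071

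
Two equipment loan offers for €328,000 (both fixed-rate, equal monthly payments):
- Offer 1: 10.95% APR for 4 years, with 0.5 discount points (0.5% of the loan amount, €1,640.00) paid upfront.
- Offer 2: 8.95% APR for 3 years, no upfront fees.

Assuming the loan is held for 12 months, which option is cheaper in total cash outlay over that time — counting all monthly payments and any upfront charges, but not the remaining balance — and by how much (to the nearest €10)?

Offer 1: monthly rate = 10.95%/12 = 0.0091250; payment = 328,000 × 0.0091250 / (1 − (1+0.0091250)^−48) = €8,469.37.
Offer 2: at 8.95% the monthly rate is 0.0074583, so the payment is 328,000 × 0.0074583 / (1 − 1.0074583^−36) = €10,422.68.
Over 12 months: Offer 1 costs 12 × €8,469.37 + €1,640.00 = €103,272.44; Offer 2 costs 12 × €10,422.68 = €125,072.16.
Offer 1 is cheaper by €125,072.16 − €103,272.44 = €21,799.72.

Offer 1 by €21,800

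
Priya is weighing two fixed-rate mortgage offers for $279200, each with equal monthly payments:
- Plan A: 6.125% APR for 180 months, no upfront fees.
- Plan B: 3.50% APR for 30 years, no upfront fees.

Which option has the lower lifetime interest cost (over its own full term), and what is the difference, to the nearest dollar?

Plan A: at 6.125% the monthly rate is 0.0051042, so the payment is 279,200 × 0.0051042 / (1 − 1.0051042^−180) = $2,374.94.
Total interest on Plan A = 180 × $2,374.94 − $279,200 = $148,289.20.
Plan B: at 3.50% the monthly rate is 0.0029167, so the payment is 279,200 × 0.0029167 / (1 − 1.0029167^−360) = $1,253.73.
Total interest on Plan B = 360 × $1,253.73 − $279,200 = $172,142.80.
Plan A is lower by $23,853.60.

Plan A by $23,854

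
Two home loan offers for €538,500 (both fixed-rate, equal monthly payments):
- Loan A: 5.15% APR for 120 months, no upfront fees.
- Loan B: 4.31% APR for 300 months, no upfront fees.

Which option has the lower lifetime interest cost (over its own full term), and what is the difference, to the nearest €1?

Loan A by €190,471

Loan A: at 5.15% the monthly rate is 0.0042917, so the payment is 538,500 × 0.0042917 / (1 − 1.0042917^−120) = €5,751.19.
Total interest on Loan A = 120 × €5,751.19 − €538,500 = €151,642.80.
Loan B: monthly rate = 4.31%/12 = 0.0035917; payment = 538,500 × 0.0035917 / (1 − (1+0.0035917)^−300) = €2,935.38.
Total interest on Loan B = 300 × €2,935.38 − €538,500 = €342,114.00.
Loan A is lower by €190,471.20.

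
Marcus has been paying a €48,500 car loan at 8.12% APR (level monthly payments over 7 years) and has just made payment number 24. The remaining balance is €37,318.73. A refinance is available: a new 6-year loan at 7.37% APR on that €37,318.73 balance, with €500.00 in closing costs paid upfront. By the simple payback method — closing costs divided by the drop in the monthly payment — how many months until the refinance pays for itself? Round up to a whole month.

5 months

Current payment = 48,500 × 8.12%/12 / (1 − (1+0.0067667)^−84) = €758.83.
Refinanced payment = 37,318.73 × 0.0061417 / (1 − (1+0.0061417)^−72) = €642.90.
Monthly savings = €758.83 − €642.90 = €115.93.
Break-even = €500.00 / €115.93 = 4.31 → 5 months.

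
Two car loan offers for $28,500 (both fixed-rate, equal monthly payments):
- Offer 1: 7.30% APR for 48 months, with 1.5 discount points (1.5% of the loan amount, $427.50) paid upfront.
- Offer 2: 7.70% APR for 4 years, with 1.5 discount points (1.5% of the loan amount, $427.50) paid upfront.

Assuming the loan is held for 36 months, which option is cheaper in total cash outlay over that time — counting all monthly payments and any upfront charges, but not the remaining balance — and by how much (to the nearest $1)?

Offer 1 by $192

Offer 1: at 7.30% the monthly rate is 0.0060833, so the payment is 28,500 × 0.0060833 / (1 − 1.0060833^−48) = $686.44.
Offer 2: at 7.70% the monthly rate is 0.0064167, so the payment is 28,500 × 0.0064167 / (1 − 1.0064167^−48) = $691.76.
Over 36 months: Offer 1 costs 36 × $686.44 + $427.50 = $25,139.34; Offer 2 costs 36 × $691.76 + $427.50 = $25,330.86.
Offer 1 is cheaper by $25,330.86 − $25,139.34 = $191.52.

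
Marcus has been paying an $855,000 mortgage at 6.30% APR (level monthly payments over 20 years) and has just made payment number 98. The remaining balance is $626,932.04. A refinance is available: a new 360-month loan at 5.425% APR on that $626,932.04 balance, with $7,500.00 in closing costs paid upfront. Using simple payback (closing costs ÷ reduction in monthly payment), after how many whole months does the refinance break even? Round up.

Current payment = 855,000 × 6.3%/12 / (1 − (1+0.0052500)^−240) = $6,274.38.
Refinanced payment = 626,932.04 × 0.0045208 / (1 − (1+0.0045208)^−360) = $3,530.21.
Monthly savings = $6,274.38 − $3,530.21 = $2,744.17.
Break-even = $7,500.00 / $2,744.17 = 2.73 → 3 months.

3 months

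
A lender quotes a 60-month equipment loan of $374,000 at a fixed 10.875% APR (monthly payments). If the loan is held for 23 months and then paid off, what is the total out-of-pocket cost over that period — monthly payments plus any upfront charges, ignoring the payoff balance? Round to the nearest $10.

$186,490

Monthly rate = 10.875%/12 = 0.0090625; payment = 374,000 × 0.0090625 / (1 − (1+0.0090625)^−60) = $8,108.37.
Total outlay = 23 × $8,108.37 = $186,492.51.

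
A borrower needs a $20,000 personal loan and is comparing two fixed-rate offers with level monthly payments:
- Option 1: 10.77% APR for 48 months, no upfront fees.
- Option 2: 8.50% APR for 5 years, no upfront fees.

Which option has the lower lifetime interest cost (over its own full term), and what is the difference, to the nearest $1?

Option 1: monthly rate = 10.77%/12 = 0.0089750; payment = 20,000 × 0.0089750 / (1 − (1+0.0089750)^−48) = $514.68.
Total interest on Option 1 = 48 × $514.68 − $20,000 = $4,704.64.
Option 2: monthly rate = 8.5%/12 = 0.0070833; payment = 20,000 × 0.0070833 / (1 − (1+0.0070833)^−60) = $410.33.
Total interest on Option 2 = 60 × $410.33 − $20,000 = $4,619.80.
Option 2 is lower by $84.84.

Option 2 by $85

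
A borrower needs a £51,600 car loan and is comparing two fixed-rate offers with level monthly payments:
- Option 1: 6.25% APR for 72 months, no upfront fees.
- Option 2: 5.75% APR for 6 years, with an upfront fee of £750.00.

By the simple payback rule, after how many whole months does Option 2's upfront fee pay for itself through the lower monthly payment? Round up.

62 months

Option 1: monthly rate = 6.25%/12 = 0.0052083; payment = 51,600 × 0.0052083 / (1 − (1+0.0052083)^−72) = £861.26.
Option 2: at 5.75% the monthly rate is 0.0047917, so the payment is 51,600 × 0.0047917 / (1 − 1.0047917^−72) = £849.08.
Monthly savings = £861.26 − £849.08 = £12.18.
Break-even = £750.00 / £12.18 = 61.58 → 62 months.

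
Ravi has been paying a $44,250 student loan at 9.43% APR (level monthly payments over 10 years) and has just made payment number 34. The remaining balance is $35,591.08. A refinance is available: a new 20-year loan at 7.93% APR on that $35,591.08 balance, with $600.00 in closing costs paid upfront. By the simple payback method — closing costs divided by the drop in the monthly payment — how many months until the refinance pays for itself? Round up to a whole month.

3 months

Current payment = 44,250 × 9.43%/12 / (1 − (1+0.0078583)^−120) = $570.89.
Refinanced payment = 35,591.08 × 0.0066083 / (1 − (1+0.0066083)^−240) = $296.15.
Monthly savings = $570.89 − $296.15 = $274.74.
Break-even = $600.00 / $274.74 = 2.18 → 3 months.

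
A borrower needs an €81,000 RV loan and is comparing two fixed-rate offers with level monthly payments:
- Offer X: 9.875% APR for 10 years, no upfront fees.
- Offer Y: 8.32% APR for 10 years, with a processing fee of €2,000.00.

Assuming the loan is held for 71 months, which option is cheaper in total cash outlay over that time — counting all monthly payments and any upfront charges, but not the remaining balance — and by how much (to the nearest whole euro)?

Offer Y by €2,851

Offer X: at 9.875% the monthly rate is 0.0082292, so the payment is 81,000 × 0.0082292 / (1 − 1.0082292^−120) = €1,064.82.
Offer Y: at 8.32% the monthly rate is 0.0069333, so the payment is 81,000 × 0.0069333 / (1 − 1.0069333^−120) = €996.50.
Over 71 months: Offer X costs 71 × €1,064.82 = €75,602.22; Offer Y costs 71 × €996.50 + €2,000.00 = €72,751.50.
Offer Y is cheaper by €75,602.22 − €72,751.50 = €2,850.72.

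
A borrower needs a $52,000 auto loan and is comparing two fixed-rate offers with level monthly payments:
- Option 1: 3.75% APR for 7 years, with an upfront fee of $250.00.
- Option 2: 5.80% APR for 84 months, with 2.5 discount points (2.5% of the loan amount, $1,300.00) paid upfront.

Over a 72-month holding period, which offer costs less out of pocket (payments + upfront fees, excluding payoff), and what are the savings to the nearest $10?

Option 1: at 3.75% the monthly rate is 0.0031250, so the payment is 52,000 × 0.0031250 / (1 − 1.0031250^−84) = $704.81.
Option 2: at 5.80% the monthly rate is 0.0048333, so the payment is 52,000 × 0.0048333 / (1 − 1.0048333^−84) = $754.67.
Over 72 months: Option 1 costs 72 × $704.81 + $250.00 = $50,996.32; Option 2 costs 72 × $754.67 + $1,300.00 = $55,636.24.
Option 1 is cheaper by $55,636.24 − $50,996.32 = $4,639.92.

Option 1 by $4,640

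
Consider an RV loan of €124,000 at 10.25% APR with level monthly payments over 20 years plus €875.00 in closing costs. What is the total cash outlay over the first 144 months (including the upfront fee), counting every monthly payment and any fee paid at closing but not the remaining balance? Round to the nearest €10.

€176,160

At 10.25% the monthly rate is 0.0085417, so the payment is 124,000 × 0.0085417 / (1 − 1.0085417^−240) = €1,217.24.
Total outlay = 144 × €1,217.24 + €875.00 = €176,157.56.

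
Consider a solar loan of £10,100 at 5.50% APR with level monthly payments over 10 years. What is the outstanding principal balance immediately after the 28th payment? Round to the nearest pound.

£8,213

With monthly rate i = 5.5%/12 = 0.0045833, the balance after k of n payments is P · [(1+i)^n − (1+i)^k] / [(1+i)^n − 1].
(1+0.0045833)^120 = 1.73107642 and (1+0.0045833)^28 = 1.13659862, so the balance is 10,100 × (1.73107642 − 1.13659862) / (1.73107642 − 1) = £8,212.86.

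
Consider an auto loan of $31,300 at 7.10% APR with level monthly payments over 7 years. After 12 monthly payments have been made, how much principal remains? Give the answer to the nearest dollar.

With monthly rate i = 7.1%/12 = 0.0059167, the balance after k of n payments is P · [(1+i)^n − (1+i)^k] / [(1+i)^n − 1].
(1+0.0059167)^84 = 1.64137693 and (1+0.0059167)^12 = 1.07335664, so the balance is 31,300 × (1.64137693 − 1.07335664) / (1.64137693 − 1) = $27,720.10.

$27,720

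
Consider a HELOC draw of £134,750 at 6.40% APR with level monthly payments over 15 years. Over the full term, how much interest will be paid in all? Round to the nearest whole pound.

Monthly rate = 6.4%/12 = 0.0053333; payment = 134,750 × 0.0053333 / (1 − (1+0.0053333)^−180) = £1,166.42.
Total paid = 180 × £1,166.42 = £209,955.60; interest = £209,955.60 − £134,750 = £75,205.60.

£75,206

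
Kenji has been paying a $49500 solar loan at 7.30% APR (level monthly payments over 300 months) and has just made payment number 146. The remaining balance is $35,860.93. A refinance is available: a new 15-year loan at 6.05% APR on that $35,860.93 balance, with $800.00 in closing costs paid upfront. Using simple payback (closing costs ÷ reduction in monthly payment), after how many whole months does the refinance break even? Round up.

Current payment = 49,500 × 7.3%/12 / (1 − (1+0.0060833)^−300) = $359.39.
Refinanced payment = 35,860.93 × 0.0050417 / (1 − (1+0.0050417)^−180) = $303.58.
Monthly savings = $359.39 − $303.58 = $55.81.
Break-even = $800.00 / $55.81 = 14.33 → 15 months.

15 months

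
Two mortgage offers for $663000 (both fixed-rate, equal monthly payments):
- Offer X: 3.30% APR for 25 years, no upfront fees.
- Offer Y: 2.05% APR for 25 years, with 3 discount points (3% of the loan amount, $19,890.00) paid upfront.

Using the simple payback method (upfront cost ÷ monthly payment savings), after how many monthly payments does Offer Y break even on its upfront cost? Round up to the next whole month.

Offer X: monthly rate = 3.3%/12 = 0.0027500; payment = 663,000 × 0.0027500 / (1 − (1+0.0027500)^−300) = $3,248.45.
Offer Y: monthly rate = 2.05%/12 = 0.0017083; payment = 663,000 × 0.0017083 / (1 − (1+0.0017083)^−300) = $2,826.32.
Monthly savings = $3,248.45 − $2,826.32 = $422.13.
Break-even = $19,890.00 / $422.13 = 47.12 → 48 months.

48 months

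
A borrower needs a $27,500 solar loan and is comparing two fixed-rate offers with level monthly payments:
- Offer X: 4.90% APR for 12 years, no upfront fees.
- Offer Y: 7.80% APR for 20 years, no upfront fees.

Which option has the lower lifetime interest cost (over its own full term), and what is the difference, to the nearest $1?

Offer X: monthly rate = 4.9%/12 = 0.0040833; payment = 27,500 × 0.0040833 / (1 − (1+0.0040833)^−144) = $252.97.
Total interest on Offer X = 144 × $252.97 − $27,500 = $8,927.68.
Offer Y: at 7.80% the monthly rate is 0.0065000, so the payment is 27,500 × 0.0065000 / (1 − 1.0065000^−240) = $226.61.
Total interest on Offer Y = 240 × $226.61 − $27,500 = $26,886.40.
Offer X is lower by $17,958.72.

Offer X by $17,959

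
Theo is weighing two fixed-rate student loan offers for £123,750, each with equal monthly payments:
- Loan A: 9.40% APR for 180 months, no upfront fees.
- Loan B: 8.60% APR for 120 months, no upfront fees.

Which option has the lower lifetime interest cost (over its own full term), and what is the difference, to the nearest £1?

Loan A: at 9.40% the monthly rate is 0.0078333, so the payment is 123,750 × 0.0078333 / (1 − 1.0078333^−180) = £1,284.77.
Total interest on Loan A = 180 × £1,284.77 − £123,750 = £107,508.60.
Loan B: monthly rate = 8.6%/12 = 0.0071667; payment = 123,750 × 0.0071667 / (1 − (1+0.0071667)^−120) = £1,540.95.
Total interest on Loan B = 120 × £1,540.95 − £123,750 = £61,164.00.
Loan B is lower by £46,344.60.

Loan B by £46,345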